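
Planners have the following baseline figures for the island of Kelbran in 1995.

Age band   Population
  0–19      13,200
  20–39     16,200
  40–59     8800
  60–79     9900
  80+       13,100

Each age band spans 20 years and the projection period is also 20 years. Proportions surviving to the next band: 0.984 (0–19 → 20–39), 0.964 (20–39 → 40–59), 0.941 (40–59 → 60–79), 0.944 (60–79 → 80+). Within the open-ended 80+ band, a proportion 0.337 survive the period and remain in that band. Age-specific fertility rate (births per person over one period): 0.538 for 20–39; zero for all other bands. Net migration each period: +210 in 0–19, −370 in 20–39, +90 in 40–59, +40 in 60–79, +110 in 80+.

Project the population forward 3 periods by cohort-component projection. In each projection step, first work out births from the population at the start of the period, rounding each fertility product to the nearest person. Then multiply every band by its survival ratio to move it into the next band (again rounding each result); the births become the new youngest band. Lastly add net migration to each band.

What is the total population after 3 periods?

Period 1.
Births: 16200 × 0.538 = 8716
20–39: 13200 × 0.984 = 12989
40–59: 16200 × 0.964 = 15617
60–79: 8800 × 0.941 = 8281
80+: 9900 × 0.944 + 13100 × 0.337 = 9346 + 4415 = 13761
Net migration: 0–19 + 210 → 8926; 20–39 − 370 → 12619; 40–59 + 90 → 15707; 60–79 + 40 → 8321; 80+ + 110 → 13871
End of period: [8926, 12619, 15707, 8321, 13871]
Period 2.
Births: 12619 × 0.538 = 6789
20–39: 8926 × 0.984 = 8783
40–59: 12619 × 0.964 = 12165
60–79: 15707 × 0.941 = 14780
80+: 8321 × 0.944 + 13871 × 0.337 = 7855 + 4675 = 12530
Net migration: 0–19 + 210 → 6999; 20–39 − 370 → 8413; 40–59 + 90 → 12255; 60–79 + 40 → 14820; 80+ + 110 → 12640
End of period: [6999, 8413, 12255, 14820, 12640]
Period 3.
Births: 8413 × 0.538 = 4526
20–39: 6999 × 0.984 = 6887
40–59: 8413 × 0.964 = 8110
60–79: 12255 × 0.941 = 11532
80+: 14820 × 0.944 + 12640 × 0.337 = 13990 + 4260 = 18250
Net migration: 0–19 + 210 → 4736; 20–39 − 370 → 6517; 40–59 + 90 → 8200; 60–79 + 40 → 11572; 80+ + 110 → 18360
End of period: [4736, 6517, 8200, 11572, 18360]
Total after period 3: 4736 + 6517 + 8200 + 11572 + 18360 = 49385

49385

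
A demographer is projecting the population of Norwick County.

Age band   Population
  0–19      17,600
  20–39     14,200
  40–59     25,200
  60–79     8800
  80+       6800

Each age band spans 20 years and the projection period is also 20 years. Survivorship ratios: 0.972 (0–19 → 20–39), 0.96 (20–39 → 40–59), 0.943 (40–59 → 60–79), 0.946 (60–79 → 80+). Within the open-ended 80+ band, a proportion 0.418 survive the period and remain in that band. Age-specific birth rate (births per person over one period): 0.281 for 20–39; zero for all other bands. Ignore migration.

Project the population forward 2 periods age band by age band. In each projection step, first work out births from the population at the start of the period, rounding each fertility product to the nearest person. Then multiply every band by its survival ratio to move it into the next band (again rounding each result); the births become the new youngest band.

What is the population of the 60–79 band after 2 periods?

12855

(Bands numbered youngest = 1 to oldest = 5.)
Period 1.
Births: 14200 * 0.281 = 3990
Band 2: 17600 * 0.972 = 17107
Band 3: 14200 * 0.96 = 13632
Band 4: 25200 * 0.943 = 23764
Band 5: 8800 * 0.946 + 6800 * 0.418 = 8325 + 2842 = 11167
→ [3990, 17107, 13632, 23764, 11167]
Period 2.
Births: 17107 * 0.281 = 4807
Band 2: 3990 * 0.972 = 3878
Band 3: 17107 * 0.96 = 16423
Band 4: 13632 * 0.943 = 12855
Band 5: 23764 * 0.946 + 11167 * 0.418 = 22481 + 4668 = 27149
→ [4807, 3878, 16423, 12855, 27149]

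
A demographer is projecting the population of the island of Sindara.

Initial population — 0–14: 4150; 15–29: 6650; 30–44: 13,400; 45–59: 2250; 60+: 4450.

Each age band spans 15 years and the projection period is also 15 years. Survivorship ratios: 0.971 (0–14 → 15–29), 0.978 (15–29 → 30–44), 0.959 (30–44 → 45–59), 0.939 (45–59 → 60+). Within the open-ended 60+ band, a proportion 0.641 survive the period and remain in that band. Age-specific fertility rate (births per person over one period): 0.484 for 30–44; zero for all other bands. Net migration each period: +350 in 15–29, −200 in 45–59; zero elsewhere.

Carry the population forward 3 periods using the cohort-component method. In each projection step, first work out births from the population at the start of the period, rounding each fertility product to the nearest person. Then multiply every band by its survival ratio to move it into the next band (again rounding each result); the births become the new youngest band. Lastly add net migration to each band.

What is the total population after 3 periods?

31214

After projecting period 1:
Births: 13400 × 0.484 = 6486
15–29: 4150 × 0.971 = 4030
30–44: 6650 × 0.978 = 6504
45–59: 13400 × 0.959 = 12851
60+: 2250 × 0.939 + 4450 × 0.641 = 2113 + 2852 = 4965
Net migration: 15–29 + 350 → 4380; 45–59 − 200 → 12651
→ [6486, 4380, 6504, 12651, 4965]
After projecting period 2:
Births: 6504 × 0.484 = 3148
15–29: 6486 × 0.971 = 6298
30–44: 4380 × 0.978 = 4284
45–59: 6504 × 0.959 = 6237
60+: 12651 × 0.939 + 4965 × 0.641 = 11879 + 3183 = 15062
Net migration: 15–29 + 350 → 6648; 45–59 − 200 → 6037
→ [3148, 6648, 4284, 6037, 15062]
After projecting period 3:
Births: 4284 × 0.484 = 2073
15–29: 3148 × 0.971 = 3057
30–44: 6648 × 0.978 = 6502
45–59: 4284 × 0.959 = 4108
60+: 6037 × 0.939 + 15062 × 0.641 = 5669 + 9655 = 15324
Net migration: 15–29 + 350 → 3407; 45–59 − 200 → 3908
→ [2073, 3407, 6502, 3908, 15324]
Total after period 3: 2073 + 3407 + 6502 + 3908 + 15324 = 31214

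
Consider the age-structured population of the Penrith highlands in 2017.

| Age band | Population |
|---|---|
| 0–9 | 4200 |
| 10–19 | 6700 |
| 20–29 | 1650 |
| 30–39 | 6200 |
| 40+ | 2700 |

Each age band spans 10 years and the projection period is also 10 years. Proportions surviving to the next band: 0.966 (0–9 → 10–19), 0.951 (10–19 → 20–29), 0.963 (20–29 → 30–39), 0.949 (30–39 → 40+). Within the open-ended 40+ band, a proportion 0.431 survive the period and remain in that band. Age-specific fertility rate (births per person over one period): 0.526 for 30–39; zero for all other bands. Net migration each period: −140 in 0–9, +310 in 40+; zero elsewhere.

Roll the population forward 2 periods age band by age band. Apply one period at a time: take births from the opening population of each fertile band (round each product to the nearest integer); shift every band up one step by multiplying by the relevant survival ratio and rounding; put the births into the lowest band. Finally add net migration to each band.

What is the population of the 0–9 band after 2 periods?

696

Period 1:
Births: 6200 * 0.526 = 3261
10–19: 4200 * 0.966 = 4057
20–29: 6700 * 0.951 = 6372
30–39: 1650 * 0.963 = 1589
40+: 6200 * 0.949 + 2700 * 0.431 = 5884 + 1164 = 7048
Net migration: 0–9 − 140 → 3121; 40+ + 310 → 7358
End of period: [3121, 4057, 6372, 1589, 7358]
Period 2:
Births: 1589 * 0.526 = 836
10–19: 3121 * 0.966 = 3015
20–29: 4057 * 0.951 = 3858
30–39: 6372 * 0.963 = 6136
40+: 1589 * 0.949 + 7358 * 0.431 = 1508 + 3171 = 4679
Net migration: 0–9 − 140 → 696; 40+ + 310 → 4989
End of period: [696, 3015, 3858, 6136, 4989]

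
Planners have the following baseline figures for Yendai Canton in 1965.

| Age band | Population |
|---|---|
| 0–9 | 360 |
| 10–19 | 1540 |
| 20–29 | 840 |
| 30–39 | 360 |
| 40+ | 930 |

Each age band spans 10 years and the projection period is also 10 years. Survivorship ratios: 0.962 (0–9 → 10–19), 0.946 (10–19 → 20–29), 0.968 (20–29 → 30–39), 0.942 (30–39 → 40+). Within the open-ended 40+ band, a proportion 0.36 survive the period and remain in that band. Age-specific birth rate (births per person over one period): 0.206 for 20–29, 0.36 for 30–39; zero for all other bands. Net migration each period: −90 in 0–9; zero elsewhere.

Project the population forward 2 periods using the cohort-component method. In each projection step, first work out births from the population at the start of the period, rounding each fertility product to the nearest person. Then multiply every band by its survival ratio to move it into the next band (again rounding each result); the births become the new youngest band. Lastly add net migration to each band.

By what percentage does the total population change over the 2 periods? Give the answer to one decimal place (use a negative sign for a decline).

Period 1.
Births: 840 × 0.206 = 173, 360 × 0.36 = 130 → total 303
10–19: 360 × 0.962 = 346
20–29: 1540 × 0.946 = 1457
30–39: 840 × 0.968 = 813
40+: 360 × 0.942 + 930 × 0.36 = 339 + 335 = 674
Net migration: 0–9 − 90 → 213
End of period: [213, 346, 1457, 813, 674]
Period 2.
Births: 1457 × 0.206 = 300, 813 × 0.36 = 293 → total 593
10–19: 213 × 0.962 = 205
20–29: 346 × 0.946 = 327
30–39: 1457 × 0.968 = 1410
40+: 813 × 0.942 + 674 × 0.36 = 766 + 243 = 1009
Net migration: 0–9 − 90 → 503
End of period: [503, 205, 327, 1410, 1009]
Total: 4030 → 3454; change = -576; percentage change = -14.3%

-14.3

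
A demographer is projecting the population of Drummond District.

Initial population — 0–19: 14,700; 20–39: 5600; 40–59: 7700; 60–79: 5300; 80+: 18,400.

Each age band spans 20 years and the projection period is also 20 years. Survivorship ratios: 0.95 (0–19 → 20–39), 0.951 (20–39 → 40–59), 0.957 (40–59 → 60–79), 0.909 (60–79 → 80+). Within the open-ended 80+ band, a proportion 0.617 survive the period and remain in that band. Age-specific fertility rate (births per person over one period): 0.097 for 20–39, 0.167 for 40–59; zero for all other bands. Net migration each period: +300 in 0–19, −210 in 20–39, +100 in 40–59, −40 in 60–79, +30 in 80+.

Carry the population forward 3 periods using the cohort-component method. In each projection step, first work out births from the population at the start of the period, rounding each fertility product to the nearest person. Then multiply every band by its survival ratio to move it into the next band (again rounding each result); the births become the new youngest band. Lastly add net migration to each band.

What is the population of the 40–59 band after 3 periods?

Let group 1 be 0–19 through group 5 = 80+.
Period 1.
Births: 5600 × 0.097 = 543  |  7700 × 0.167 = 1286 ⇒ total 1829
Group 2: 14700 × 0.95 = 13965
Group 3: 5600 × 0.951 = 5326
Group 4: 7700 × 0.957 = 7369
Group 5: 5300 × 0.909 + 18400 × 0.617 = 4818 + 11353 = 16171
Net migration: Group 1 + 300 → 2129; Group 2 − 210 → 13755; Group 3 + 100 → 5426; Group 4 − 40 → 7329; Group 5 + 30 → 16201
Giving 2129 / 13755 / 5426 / 7329 / 16201.
Period 2.
Births: 13755 × 0.097 = 1334  |  5426 × 0.167 = 906 ⇒ total 2240
Group 2: 2129 × 0.95 = 2023
Group 3: 13755 × 0.951 = 13081
Group 4: 5426 × 0.957 = 5193
Group 5: 7329 × 0.909 + 16201 × 0.617 = 6662 + 9996 = 16658
Net migration: Group 1 + 300 → 2540; Group 2 − 210 → 1813; Group 3 + 100 → 13181; Group 4 − 40 → 5153; Group 5 + 30 → 16688
Giving 2540 / 1813 / 13181 / 5153 / 16688.
Period 3.
Births: 1813 × 0.097 = 176  |  13181 × 0.167 = 2201 ⇒ total 2377
Group 2: 2540 × 0.95 = 2413
Group 3: 1813 × 0.951 = 1724
Group 4: 13181 × 0.957 = 12614
Group 5: 5153 × 0.909 + 16688 × 0.617 = 4684 + 10296 = 14980
Net migration: Group 1 + 300 → 2677; Group 2 − 210 → 2203; Group 3 + 100 → 1824; Group 4 − 40 → 12574; Group 5 + 30 → 15010
Giving 2677 / 2203 / 1824 / 12574 / 15010.

1824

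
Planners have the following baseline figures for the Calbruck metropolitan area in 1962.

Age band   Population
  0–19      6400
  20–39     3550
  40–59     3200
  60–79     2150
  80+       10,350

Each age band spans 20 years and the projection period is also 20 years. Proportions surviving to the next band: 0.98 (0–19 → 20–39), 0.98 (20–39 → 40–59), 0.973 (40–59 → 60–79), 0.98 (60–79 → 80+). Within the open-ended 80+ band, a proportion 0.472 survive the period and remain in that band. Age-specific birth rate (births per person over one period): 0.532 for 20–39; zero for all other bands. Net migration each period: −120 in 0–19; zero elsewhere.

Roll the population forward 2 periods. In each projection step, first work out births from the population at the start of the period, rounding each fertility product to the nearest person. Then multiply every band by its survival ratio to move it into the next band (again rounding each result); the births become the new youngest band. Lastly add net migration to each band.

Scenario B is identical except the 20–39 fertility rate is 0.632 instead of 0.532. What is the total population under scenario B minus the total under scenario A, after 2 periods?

975

Call the groups 1 to 5, youngest first.
Period 1.
Births: 3550 × 0.532 = 1889
Group 2: 6400 × 0.98 = 6272
Group 3: 3550 × 0.98 = 3479
Group 4: 3200 × 0.973 = 3114
Group 5: 2150 × 0.98 + 10350 × 0.472 = 2107 + 4885 = 6992
Net migration: Group 1 − 120 → 1769
→ [1769, 6272, 3479, 3114, 6992]
Period 2.
Births: 6272 × 0.532 = 3337
Group 2: 1769 × 0.98 = 1734
Group 3: 6272 × 0.98 = 6147
Group 4: 3479 × 0.973 = 3385
Group 5: 3114 × 0.98 + 6992 × 0.472 = 3052 + 3300 = 6352
Net migration: Group 1 − 120 → 3217
→ [3217, 1734, 6147, 3385, 6352]
Scenario A total after 2 periods: 20835
Scenario B projection —
Period 1.
Births: 3550 × 0.632 = 2244
Group 2: 6400 × 0.98 = 6272
Group 3: 3550 × 0.98 = 3479
Group 4: 3200 × 0.973 = 3114
Group 5: 2150 × 0.98 + 10350 × 0.472 = 2107 + 4885 = 6992
Net migration: Group 1 − 120 → 2124
→ [2124, 6272, 3479, 3114, 6992]
Period 2.
Births: 6272 × 0.632 = 3964
Group 2: 2124 × 0.98 = 2082
Group 3: 6272 × 0.98 = 6147
Group 4: 3479 × 0.973 = 3385
Group 5: 3114 × 0.98 + 6992 × 0.472 = 3052 + 3300 = 6352
Net migration: Group 1 − 120 → 3844
→ [3844, 2082, 6147, 3385, 6352]
Scenario B total after 2 periods: 21810
Difference B − A = 21810 − 20835 = 975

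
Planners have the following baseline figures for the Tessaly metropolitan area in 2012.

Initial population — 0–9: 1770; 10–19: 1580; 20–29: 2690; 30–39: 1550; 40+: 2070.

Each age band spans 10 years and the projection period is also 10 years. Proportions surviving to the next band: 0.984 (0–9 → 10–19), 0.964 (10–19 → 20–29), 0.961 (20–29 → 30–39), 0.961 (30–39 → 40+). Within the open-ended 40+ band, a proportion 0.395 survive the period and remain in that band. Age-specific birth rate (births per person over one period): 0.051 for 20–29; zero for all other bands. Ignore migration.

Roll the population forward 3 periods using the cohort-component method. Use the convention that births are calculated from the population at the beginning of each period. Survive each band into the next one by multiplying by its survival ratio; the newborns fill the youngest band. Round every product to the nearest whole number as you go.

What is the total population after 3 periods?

4655

Call the groups 1 to 5, youngest first.
[period 1]
Births: 2690 × 0.051 = 137
Group 2: 1770 × 0.984 = 1742
Group 3: 1580 × 0.964 = 1523
Group 4: 2690 × 0.961 = 2585
Group 5: 1550 × 0.961 + 2070 × 0.395 = 1490 + 818 = 2308
→ [137, 1742, 1523, 2585, 2308]
[period 2]
Births: 1523 × 0.051 = 78
Group 2: 137 × 0.984 = 135
Group 3: 1742 × 0.964 = 1679
Group 4: 1523 × 0.961 = 1464
Group 5: 2585 × 0.961 + 2308 × 0.395 = 2484 + 912 = 3396
→ [78, 135, 1679, 1464, 3396]
[period 3]
Births: 1679 × 0.051 = 86
Group 2: 78 × 0.984 = 77
Group 3: 135 × 0.964 = 130
Group 4: 1679 × 0.961 = 1614
Group 5: 1464 × 0.961 + 3396 × 0.395 = 1407 + 1341 = 2748
→ [86, 77, 130, 1614, 2748]
Total after period 3: 86 + 77 + 130 + 1614 + 2748 = 4655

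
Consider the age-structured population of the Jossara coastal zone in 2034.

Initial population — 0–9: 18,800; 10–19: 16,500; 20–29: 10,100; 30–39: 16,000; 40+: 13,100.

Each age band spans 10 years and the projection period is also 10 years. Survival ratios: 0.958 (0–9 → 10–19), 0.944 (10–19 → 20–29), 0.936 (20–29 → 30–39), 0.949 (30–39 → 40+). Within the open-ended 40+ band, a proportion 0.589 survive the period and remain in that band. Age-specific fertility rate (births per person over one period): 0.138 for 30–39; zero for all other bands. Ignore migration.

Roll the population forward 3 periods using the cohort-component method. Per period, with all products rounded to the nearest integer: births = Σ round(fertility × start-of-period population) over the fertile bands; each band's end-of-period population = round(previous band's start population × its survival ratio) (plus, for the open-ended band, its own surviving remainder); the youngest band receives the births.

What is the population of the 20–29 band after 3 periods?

Call the bands 1 to 5, youngest first.
Period 1:
Births: 16000 × 0.138 = 2208
Band 2: 18800 × 0.958 = 18010
Band 3: 16500 × 0.944 = 15576
Band 4: 10100 × 0.936 = 9454
Band 5: 16000 × 0.949 + 13100 × 0.589 = 15184 + 7716 = 22900
End of period: [2208, 18010, 15576, 9454, 22900]
Period 2:
Births: 9454 × 0.138 = 1305
Band 2: 2208 × 0.958 = 2115
Band 3: 18010 × 0.944 = 17001
Band 4: 15576 × 0.936 = 14579
Band 5: 9454 × 0.949 + 22900 × 0.589 = 8972 + 13488 = 22460
End of period: [1305, 2115, 17001, 14579, 22460]
Period 3:
Births: 14579 × 0.138 = 2012
Band 2: 1305 × 0.958 = 1250
Band 3: 2115 × 0.944 = 1997
Band 4: 17001 × 0.936 = 15913
Band 5: 14579 × 0.949 + 22460 × 0.589 = 13835 + 13229 = 27064
End of period: [2012, 1250, 1997, 15913, 27064]

1997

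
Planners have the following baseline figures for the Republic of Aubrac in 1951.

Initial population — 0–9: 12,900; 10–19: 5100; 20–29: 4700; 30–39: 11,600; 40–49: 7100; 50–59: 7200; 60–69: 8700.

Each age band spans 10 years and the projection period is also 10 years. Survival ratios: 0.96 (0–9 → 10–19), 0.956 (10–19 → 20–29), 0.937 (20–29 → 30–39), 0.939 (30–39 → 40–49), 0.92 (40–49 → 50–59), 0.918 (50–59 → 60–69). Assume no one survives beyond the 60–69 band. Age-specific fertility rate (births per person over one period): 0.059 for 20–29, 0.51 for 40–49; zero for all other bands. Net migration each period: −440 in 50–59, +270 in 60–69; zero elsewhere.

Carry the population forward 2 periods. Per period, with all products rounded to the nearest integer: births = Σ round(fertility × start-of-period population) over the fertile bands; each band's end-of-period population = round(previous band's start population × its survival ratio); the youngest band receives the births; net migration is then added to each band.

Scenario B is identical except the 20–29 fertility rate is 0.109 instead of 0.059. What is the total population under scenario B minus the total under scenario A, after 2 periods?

469

After projecting period 1:
Births: 4700 * 0.059 = 277, 7100 * 0.51 = 3621 → 3898
10–19: 12900 * 0.96 = 12384
20–29: 5100 * 0.956 = 4876
30–39: 4700 * 0.937 = 4404
40–49: 11600 * 0.939 = 10892
50–59: 7100 * 0.92 = 6532
60–69: 7200 * 0.918 = 6610
Net migration: 50–59 − 440 → 6092; 60–69 + 270 → 6880
Giving 3898 / 12384 / 4876 / 4404 / 10892 / 6092 / 6880.
After projecting period 2:
Births: 4876 * 0.059 = 288, 10892 * 0.51 = 5555 → 5843
10–19: 3898 * 0.96 = 3742
20–29: 12384 * 0.956 = 11839
30–39: 4876 * 0.937 = 4569
40–49: 4404 * 0.939 = 4135
50–59: 10892 * 0.92 = 10021
60–69: 6092 * 0.918 = 5592
Net migration: 50–59 − 440 → 9581; 60–69 + 270 → 5862
Giving 5843 / 3742 / 11839 / 4569 / 4135 / 9581 / 5862.
Scenario A total after 2 periods: 45571
Scenario B projection —
After projecting period 1:
Births: 4700 * 0.109 = 512, 7100 * 0.51 = 3621 → 4133
10–19: 12900 * 0.96 = 12384
20–29: 5100 * 0.956 = 4876
30–39: 4700 * 0.937 = 4404
40–49: 11600 * 0.939 = 10892
50–59: 7100 * 0.92 = 6532
60–69: 7200 * 0.918 = 6610
Net migration: 50–59 − 440 → 6092; 60–69 + 270 → 6880
Giving 4133 / 12384 / 4876 / 4404 / 10892 / 6092 / 6880.
After projecting period 2:
Births: 4876 * 0.109 = 531, 10892 * 0.51 = 5555 → 6086
10–19: 4133 * 0.96 = 3968
20–29: 12384 * 0.956 = 11839
30–39: 4876 * 0.937 = 4569
40–49: 4404 * 0.939 = 4135
50–59: 10892 * 0.92 = 10021
60–69: 6092 * 0.918 = 5592
Net migration: 50–59 − 440 → 9581; 60–69 + 270 → 5862
Giving 6086 / 3968 / 11839 / 4569 / 4135 / 9581 / 5862.
Scenario B total after 2 periods: 46040
Difference B − A = 46040 − 45571 = 469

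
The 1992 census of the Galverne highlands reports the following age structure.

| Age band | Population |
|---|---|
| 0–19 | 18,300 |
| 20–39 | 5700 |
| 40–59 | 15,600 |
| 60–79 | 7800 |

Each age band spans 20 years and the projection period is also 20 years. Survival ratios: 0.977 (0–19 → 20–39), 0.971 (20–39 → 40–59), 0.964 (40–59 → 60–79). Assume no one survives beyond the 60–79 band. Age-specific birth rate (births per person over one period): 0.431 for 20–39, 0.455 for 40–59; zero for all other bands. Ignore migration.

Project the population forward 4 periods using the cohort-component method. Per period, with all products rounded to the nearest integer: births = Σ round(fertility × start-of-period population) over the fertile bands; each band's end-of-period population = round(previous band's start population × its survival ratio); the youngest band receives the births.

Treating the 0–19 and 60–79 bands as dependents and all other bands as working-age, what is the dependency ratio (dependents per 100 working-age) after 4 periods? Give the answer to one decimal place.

80.4

Period 1.
Births: 5700 * 0.431 = 2457 ; 15600 * 0.455 = 7098 → total 9555
20–39: 18300 * 0.977 = 17879
40–59: 5700 * 0.971 = 5535
60–79: 15600 * 0.964 = 15038
Population now: 0–19=9555, 20–39=17879, 40–59=5535, 60–79=15038
Period 2.
Births: 17879 * 0.431 = 7706 ; 5535 * 0.455 = 2518 → total 10224
20–39: 9555 * 0.977 = 9335
40–59: 17879 * 0.971 = 17361
60–79: 5535 * 0.964 = 5336
Population now: 0–19=10224, 20–39=9335, 40–59=17361, 60–79=5336
Period 3.
Births: 9335 * 0.431 = 4023 ; 17361 * 0.455 = 7899 → total 11922
20–39: 10224 * 0.977 = 9989
40–59: 9335 * 0.971 = 9064
60–79: 17361 * 0.964 = 16736
Population now: 0–19=11922, 20–39=9989, 40–59=9064, 60–79=16736
Period 4.
Births: 9989 * 0.431 = 4305 ; 9064 * 0.455 = 4124 → total 8429
20–39: 11922 * 0.977 = 11648
40–59: 9989 * 0.971 = 9699
60–79: 9064 * 0.964 = 8738
Population now: 0–19=8429, 20–39=11648, 40–59=9699, 60–79=8738
Dependents (band 0–19 + band 60–79) = 8429 + 8738 = 17167; working-age = 21347; ratio = 17167/21347 × 100 = 80.4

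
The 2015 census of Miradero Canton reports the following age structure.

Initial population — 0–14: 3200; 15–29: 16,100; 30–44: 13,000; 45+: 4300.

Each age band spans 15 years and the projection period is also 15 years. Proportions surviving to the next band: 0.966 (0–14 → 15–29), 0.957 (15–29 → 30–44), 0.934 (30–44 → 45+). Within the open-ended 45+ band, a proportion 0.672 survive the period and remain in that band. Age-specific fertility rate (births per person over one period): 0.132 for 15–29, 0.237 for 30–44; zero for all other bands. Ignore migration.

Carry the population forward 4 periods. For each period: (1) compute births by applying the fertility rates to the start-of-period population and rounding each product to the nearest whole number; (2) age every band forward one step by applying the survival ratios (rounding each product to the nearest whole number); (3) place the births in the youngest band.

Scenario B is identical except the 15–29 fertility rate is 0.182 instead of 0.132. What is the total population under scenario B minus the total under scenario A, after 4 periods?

1617

[period 1]
Births: 16100 × 0.132 = 2125, 13000 × 0.237 = 3081 — total 5206
15–29: 3200 × 0.966 = 3091
30–44: 16100 × 0.957 = 15408
45+: 13000 × 0.934 + 4300 × 0.672 = 12142 + 2890 = 15032
Population now: 0–14=5206, 15–29=3091, 30–44=15408, 45+=15032
[period 2]
Births: 3091 × 0.132 = 408, 15408 × 0.237 = 3652 — total 4060
15–29: 5206 × 0.966 = 5029
30–44: 3091 × 0.957 = 2958
45+: 15408 × 0.934 + 15032 × 0.672 = 14391 + 10102 = 24493
Population now: 0–14=4060, 15–29=5029, 30–44=2958, 45+=24493
[period 3]
Births: 5029 × 0.132 = 664, 2958 × 0.237 = 701 — total 1365
15–29: 4060 × 0.966 = 3922
30–44: 5029 × 0.957 = 4813
45+: 2958 × 0.934 + 24493 × 0.672 = 2763 + 16459 = 19222
Population now: 0–14=1365, 15–29=3922, 30–44=4813, 45+=19222
[period 4]
Births: 3922 × 0.132 = 518, 4813 × 0.237 = 1141 — total 1659
15–29: 1365 × 0.966 = 1319
30–44: 3922 × 0.957 = 3753
45+: 4813 × 0.934 + 19222 × 0.672 = 4495 + 12917 = 17412
Population now: 0–14=1659, 15–29=1319, 30–44=3753, 45+=17412
Scenario A total after 4 periods: 24143
Scenario B projection —
[period 1]
Births: 16100 × 0.182 = 2930, 13000 × 0.237 = 3081 — total 6011
15–29: 3200 × 0.966 = 3091
30–44: 16100 × 0.957 = 15408
45+: 13000 × 0.934 + 4300 × 0.672 = 12142 + 2890 = 15032
Population now: 0–14=6011, 15–29=3091, 30–44=15408, 45+=15032
[period 2]
Births: 3091 × 0.182 = 563, 15408 × 0.237 = 3652 — total 4215
15–29: 6011 × 0.966 = 5807
30–44: 3091 × 0.957 = 2958
45+: 15408 × 0.934 + 15032 × 0.672 = 14391 + 10102 = 24493
Population now: 0–14=4215, 15–29=5807, 30–44=2958, 45+=24493
[period 3]
Births: 5807 × 0.182 = 1057, 2958 × 0.237 = 701 — total 1758
15–29: 4215 × 0.966 = 4072
30–44: 5807 × 0.957 = 5557
45+: 2958 × 0.934 + 24493 × 0.672 = 2763 + 16459 = 19222
Population now: 0–14=1758, 15–29=4072, 30–44=5557, 45+=19222
[period 4]
Births: 4072 × 0.182 = 741, 5557 × 0.237 = 1317 — total 2058
15–29: 1758 × 0.966 = 1698
30–44: 4072 × 0.957 = 3897
45+: 5557 × 0.934 + 19222 × 0.672 = 5190 + 12917 = 18107
Population now: 0–14=2058, 15–29=1698, 30–44=3897, 45+=18107
Scenario B total after 4 periods: 25760
Difference B − A = 25760 − 24143 = 1617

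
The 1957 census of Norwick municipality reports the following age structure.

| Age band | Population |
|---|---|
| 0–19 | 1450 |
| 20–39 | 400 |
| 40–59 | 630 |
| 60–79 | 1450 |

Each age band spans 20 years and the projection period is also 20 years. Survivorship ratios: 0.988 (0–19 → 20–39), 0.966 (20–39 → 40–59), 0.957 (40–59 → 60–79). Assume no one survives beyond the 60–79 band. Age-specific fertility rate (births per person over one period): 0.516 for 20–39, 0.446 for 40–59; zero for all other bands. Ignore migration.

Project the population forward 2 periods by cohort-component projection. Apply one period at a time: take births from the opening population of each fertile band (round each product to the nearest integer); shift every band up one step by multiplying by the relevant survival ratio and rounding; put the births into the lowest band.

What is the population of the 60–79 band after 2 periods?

After projecting period 1:
Births: 400 × 0.516 = 206 ; 630 × 0.446 = 281 → total 487
20–39: 1450 × 0.988 = 1433
40–59: 400 × 0.966 = 386
60–79: 630 × 0.957 = 603
Population now: 0–19=487, 20–39=1433, 40–59=386, 60–79=603
After projecting period 2:
Births: 1433 × 0.516 = 739 ; 386 × 0.446 = 172 → total 911
20–39: 487 × 0.988 = 481
40–59: 1433 × 0.966 = 1384
60–79: 386 × 0.957 = 369
Population now: 0–19=911, 20–39=481, 40–59=1384, 60–79=369

369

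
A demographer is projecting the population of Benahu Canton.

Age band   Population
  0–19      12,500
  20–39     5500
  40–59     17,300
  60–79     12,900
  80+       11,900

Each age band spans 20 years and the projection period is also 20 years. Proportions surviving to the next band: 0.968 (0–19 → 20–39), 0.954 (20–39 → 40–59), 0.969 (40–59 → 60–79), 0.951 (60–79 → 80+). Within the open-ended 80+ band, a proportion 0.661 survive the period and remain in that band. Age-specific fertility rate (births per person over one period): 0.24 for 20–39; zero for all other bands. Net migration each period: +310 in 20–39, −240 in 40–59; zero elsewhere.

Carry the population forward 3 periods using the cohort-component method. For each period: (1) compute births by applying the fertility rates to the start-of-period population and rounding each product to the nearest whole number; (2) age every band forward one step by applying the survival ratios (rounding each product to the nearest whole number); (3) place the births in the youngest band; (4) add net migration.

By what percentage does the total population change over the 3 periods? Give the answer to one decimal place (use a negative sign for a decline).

-33.4

[period 1]
Births: 5500 × 0.24 = 1320
20–39: 12500 × 0.968 = 12100
40–59: 5500 × 0.954 = 5247
60–79: 17300 × 0.969 = 16764
80+: 12900 × 0.951 + 11900 × 0.661 = 12268 + 7866 = 20134
Net migration: 20–39 + 310 → 12410; 40–59 − 240 → 5007
→ [1320, 12410, 5007, 16764, 20134]
[period 2]
Births: 12410 × 0.24 = 2978
20–39: 1320 × 0.968 = 1278
40–59: 12410 × 0.954 = 11839
60–79: 5007 × 0.969 = 4852
80+: 16764 × 0.951 + 20134 × 0.661 = 15943 + 13309 = 29252
Net migration: 20–39 + 310 → 1588; 40–59 − 240 → 11599
→ [2978, 1588, 11599, 4852, 29252]
[period 3]
Births: 1588 × 0.24 = 381
20–39: 2978 × 0.968 = 2883
40–59: 1588 × 0.954 = 1515
60–79: 11599 × 0.969 = 11239
80+: 4852 × 0.951 + 29252 × 0.661 = 4614 + 19336 = 23950
Net migration: 20–39 + 310 → 3193; 40–59 − 240 → 1275
→ [381, 3193, 1275, 11239, 23950]
Total: 60100 → 40038; change = -20062; percentage change = -33.4%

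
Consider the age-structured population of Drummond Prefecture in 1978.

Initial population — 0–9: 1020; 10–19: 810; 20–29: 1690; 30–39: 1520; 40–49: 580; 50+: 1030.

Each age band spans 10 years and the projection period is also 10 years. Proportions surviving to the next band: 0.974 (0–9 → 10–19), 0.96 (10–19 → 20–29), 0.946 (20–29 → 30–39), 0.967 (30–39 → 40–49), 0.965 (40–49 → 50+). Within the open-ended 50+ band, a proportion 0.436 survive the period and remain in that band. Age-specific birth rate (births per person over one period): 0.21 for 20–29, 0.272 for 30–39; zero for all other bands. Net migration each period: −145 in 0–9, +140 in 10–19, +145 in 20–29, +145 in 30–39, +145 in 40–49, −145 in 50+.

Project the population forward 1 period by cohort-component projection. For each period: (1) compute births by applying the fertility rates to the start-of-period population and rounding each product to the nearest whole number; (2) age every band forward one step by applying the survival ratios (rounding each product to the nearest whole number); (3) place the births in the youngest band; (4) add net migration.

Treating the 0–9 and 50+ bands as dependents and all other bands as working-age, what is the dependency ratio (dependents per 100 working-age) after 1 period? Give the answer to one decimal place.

27.5

Call the bands 1 to 6, youngest first.
After projecting period 1:
Births: 1690 * 0.21 = 355 ; 1520 * 0.272 = 413 — total 768
Band 2: 1020 * 0.974 = 993
Band 3: 810 * 0.96 = 778
Band 4: 1690 * 0.946 = 1599
Band 5: 1520 * 0.967 = 1470
Band 6: 580 * 0.965 + 1030 * 0.436 = 560 + 449 = 1009
Net migration: Band 1 − 145 → 623; Band 2 + 140 → 1133; Band 3 + 145 → 923; Band 4 + 145 → 1744; Band 5 + 145 → 1615; Band 6 − 145 → 864
→ [623, 1133, 923, 1744, 1615, 864]
Dependents (band 0–9 + band 50+) = 623 + 864 = 1487; working-age = 5415; ratio = 1487/5415 × 100 = 27.5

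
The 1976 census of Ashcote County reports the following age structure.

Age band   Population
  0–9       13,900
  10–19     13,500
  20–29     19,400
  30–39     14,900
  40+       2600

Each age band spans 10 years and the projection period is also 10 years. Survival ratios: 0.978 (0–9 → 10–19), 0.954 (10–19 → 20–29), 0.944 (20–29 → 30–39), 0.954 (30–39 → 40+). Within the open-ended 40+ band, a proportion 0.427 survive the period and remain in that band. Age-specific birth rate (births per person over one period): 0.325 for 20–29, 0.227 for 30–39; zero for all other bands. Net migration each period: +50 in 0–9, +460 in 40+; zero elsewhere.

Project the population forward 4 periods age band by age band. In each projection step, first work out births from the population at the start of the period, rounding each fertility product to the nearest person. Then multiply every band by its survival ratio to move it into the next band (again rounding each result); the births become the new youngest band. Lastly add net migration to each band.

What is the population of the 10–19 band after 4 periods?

6870

After projecting period 1:
Births: 19400 × 0.325 = 6305, 14900 × 0.227 = 3382 — total 9687
10–19: 13900 × 0.978 = 13594
20–29: 13500 × 0.954 = 12879
30–39: 19400 × 0.944 = 18314
40+: 14900 × 0.954 + 2600 × 0.427 = 14215 + 1110 = 15325
Net migration: 0–9 + 50 → 9737; 40+ + 460 → 15785
Giving 9737 / 13594 / 12879 / 18314 / 15785.
After projecting period 2:
Births: 12879 × 0.325 = 4186, 18314 × 0.227 = 4157 — total 8343
10–19: 9737 × 0.978 = 9523
20–29: 13594 × 0.954 = 12969
30–39: 12879 × 0.944 = 12158
40+: 18314 × 0.954 + 15785 × 0.427 = 17472 + 6740 = 24212
Net migration: 0–9 + 50 → 8393; 40+ + 460 → 24672
Giving 8393 / 9523 / 12969 / 12158 / 24672.
After projecting period 3:
Births: 12969 × 0.325 = 4215, 12158 × 0.227 = 2760 — total 6975
10–19: 8393 × 0.978 = 8208
20–29: 9523 × 0.954 = 9085
30–39: 12969 × 0.944 = 12243
40+: 12158 × 0.954 + 24672 × 0.427 = 11599 + 10535 = 22134
Net migration: 0–9 + 50 → 7025; 40+ + 460 → 22594
Giving 7025 / 8208 / 9085 / 12243 / 22594.
After projecting period 4:
Births: 9085 × 0.325 = 2953, 12243 × 0.227 = 2779 — total 5732
10–19: 7025 × 0.978 = 6870
20–29: 8208 × 0.954 = 7830
30–39: 9085 × 0.944 = 8576
40+: 12243 × 0.954 + 22594 × 0.427 = 11680 + 9648 = 21328
Net migration: 0–9 + 50 → 5782; 40+ + 460 → 21788
Giving 5782 / 6870 / 7830 / 8576 / 21788.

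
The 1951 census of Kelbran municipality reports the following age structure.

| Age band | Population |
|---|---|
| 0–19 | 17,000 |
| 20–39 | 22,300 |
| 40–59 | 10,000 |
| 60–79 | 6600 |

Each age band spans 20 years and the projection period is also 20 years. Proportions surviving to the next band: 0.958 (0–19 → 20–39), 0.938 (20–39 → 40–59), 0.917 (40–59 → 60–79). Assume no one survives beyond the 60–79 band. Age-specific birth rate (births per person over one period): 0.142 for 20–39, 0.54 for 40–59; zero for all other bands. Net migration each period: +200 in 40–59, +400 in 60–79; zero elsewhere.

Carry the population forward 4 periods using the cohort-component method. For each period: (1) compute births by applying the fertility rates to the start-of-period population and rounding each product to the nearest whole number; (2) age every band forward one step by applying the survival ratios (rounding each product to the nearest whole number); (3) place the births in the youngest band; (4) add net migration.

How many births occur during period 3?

(Groups numbered youngest = 1 to oldest = 4.)
— Period 1 —
Births: 22300 * 0.142 = 3167, 10000 * 0.54 = 5400 → total 8567
Group 2: 17000 * 0.958 = 16286
Group 3: 22300 * 0.938 = 20917
Group 4: 10000 * 0.917 = 9170
Net migration: Group 3 + 200 → 21117; Group 4 + 400 → 9570
End of period: [8567, 16286, 21117, 9570]
— Period 2 —
Births: 16286 * 0.142 = 2313, 21117 * 0.54 = 11403 → total 13716
Group 2: 8567 * 0.958 = 8207
Group 3: 16286 * 0.938 = 15276
Group 4: 21117 * 0.917 = 19364
Net migration: Group 3 + 200 → 15476; Group 4 + 400 → 19764
End of period: [13716, 8207, 15476, 19764]
— Period 3 —
Births: 8207 * 0.142 = 1165, 15476 * 0.54 = 8357 → total 9522
Group 2: 13716 * 0.958 = 13140
Group 3: 8207 * 0.938 = 7698
Group 4: 15476 * 0.917 = 14191
Net migration: Group 3 + 200 → 7898; Group 4 + 400 → 14591
End of period: [9522, 13140, 7898, 14591]

9522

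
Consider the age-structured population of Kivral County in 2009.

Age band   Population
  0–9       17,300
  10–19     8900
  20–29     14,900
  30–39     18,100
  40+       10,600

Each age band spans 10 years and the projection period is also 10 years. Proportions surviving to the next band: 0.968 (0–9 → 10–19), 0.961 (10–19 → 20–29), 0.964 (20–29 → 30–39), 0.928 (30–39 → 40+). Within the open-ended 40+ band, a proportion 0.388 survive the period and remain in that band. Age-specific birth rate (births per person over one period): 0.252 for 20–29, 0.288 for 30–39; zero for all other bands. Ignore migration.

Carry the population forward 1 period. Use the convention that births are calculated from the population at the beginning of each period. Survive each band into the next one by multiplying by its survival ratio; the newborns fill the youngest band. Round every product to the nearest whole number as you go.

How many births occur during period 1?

(Bands numbered youngest = 1 to oldest = 5.)
Period 1:
Births: 14900 × 0.252 = 3755  |  18100 × 0.288 = 5213 ⇒ total 8968
Band 2: 17300 × 0.968 = 16746
Band 3: 8900 × 0.961 = 8553
Band 4: 14900 × 0.964 = 14364
Band 5: 18100 × 0.928 + 10600 × 0.388 = 16797 + 4113 = 20910
Population now: 0–9=8968, 10–19=16746, 20–29=8553, 30–39=14364, 40+=20910

8968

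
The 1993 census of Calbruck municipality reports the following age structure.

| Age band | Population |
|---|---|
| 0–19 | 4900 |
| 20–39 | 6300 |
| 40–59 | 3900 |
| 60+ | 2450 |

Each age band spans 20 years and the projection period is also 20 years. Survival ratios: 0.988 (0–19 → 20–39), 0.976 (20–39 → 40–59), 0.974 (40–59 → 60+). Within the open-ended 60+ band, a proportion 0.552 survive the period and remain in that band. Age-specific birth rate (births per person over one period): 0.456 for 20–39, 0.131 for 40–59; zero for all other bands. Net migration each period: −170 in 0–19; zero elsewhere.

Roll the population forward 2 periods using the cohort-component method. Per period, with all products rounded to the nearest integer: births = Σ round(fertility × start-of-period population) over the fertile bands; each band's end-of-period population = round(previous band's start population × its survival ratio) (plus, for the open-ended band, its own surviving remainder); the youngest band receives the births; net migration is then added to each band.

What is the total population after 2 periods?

19575

Let band 1 be 0–19 through band 4 = 60+.
— Period 1 —
Births: 6300 × 0.456 = 2873  |  3900 × 0.131 = 511 — total 3384
Band 2: 4900 × 0.988 = 4841
Band 3: 6300 × 0.976 = 6149
Band 4: 3900 × 0.974 + 2450 × 0.552 = 3799 + 1352 = 5151
Net migration: Band 1 − 170 → 3214
Population now: 0–19=3214, 20–39=4841, 40–59=6149, 60+=5151
— Period 2 —
Births: 4841 × 0.456 = 2207  |  6149 × 0.131 = 806 — total 3013
Band 2: 3214 × 0.988 = 3175
Band 3: 4841 × 0.976 = 4725
Band 4: 6149 × 0.974 + 5151 × 0.552 = 5989 + 2843 = 8832
Net migration: Band 1 − 170 → 2843
Population now: 0–19=2843, 20–39=3175, 40–59=4725, 60+=8832
Total after period 2: 2843 + 3175 + 4725 + 8832 = 19575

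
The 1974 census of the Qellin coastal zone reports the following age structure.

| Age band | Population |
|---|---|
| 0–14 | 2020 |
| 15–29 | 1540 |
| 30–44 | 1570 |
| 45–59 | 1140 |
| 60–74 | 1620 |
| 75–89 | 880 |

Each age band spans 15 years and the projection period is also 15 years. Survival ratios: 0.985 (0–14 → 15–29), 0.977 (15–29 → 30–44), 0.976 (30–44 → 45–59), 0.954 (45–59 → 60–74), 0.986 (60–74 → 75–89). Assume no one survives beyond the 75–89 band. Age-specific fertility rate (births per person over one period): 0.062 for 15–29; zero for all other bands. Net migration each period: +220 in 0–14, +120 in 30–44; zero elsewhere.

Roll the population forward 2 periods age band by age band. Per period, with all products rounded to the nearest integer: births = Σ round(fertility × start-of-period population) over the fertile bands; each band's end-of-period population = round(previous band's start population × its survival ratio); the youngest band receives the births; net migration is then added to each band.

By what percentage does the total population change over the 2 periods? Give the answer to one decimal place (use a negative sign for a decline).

Call the bands 1 to 6, youngest first.
Period 1.
Births: 1540 × 0.062 = 95
Band 2: 2020 × 0.985 = 1990
Band 3: 1540 × 0.977 = 1505
Band 4: 1570 × 0.976 = 1532
Band 5: 1140 × 0.954 = 1088
Band 6: 1620 × 0.986 = 1597
Net migration: Band 1 + 220 → 315; Band 3 + 120 → 1625
Population now: 0–14=315, 15–29=1990, 30–44=1625, 45–59=1532, 60–74=1088, 75–89=1597
Period 2.
Births: 1990 × 0.062 = 123
Band 2: 315 × 0.985 = 310
Band 3: 1990 × 0.977 = 1944
Band 4: 1625 × 0.976 = 1586
Band 5: 1532 × 0.954 = 1462
Band 6: 1088 × 0.986 = 1073
Net migration: Band 1 + 220 → 343; Band 3 + 120 → 2064
Population now: 0–14=343, 15–29=310, 30–44=2064, 45–59=1586, 60–74=1462, 75–89=1073
Total: 8770 → 6838; change = -1932; percentage change = -22.0%

-22.0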